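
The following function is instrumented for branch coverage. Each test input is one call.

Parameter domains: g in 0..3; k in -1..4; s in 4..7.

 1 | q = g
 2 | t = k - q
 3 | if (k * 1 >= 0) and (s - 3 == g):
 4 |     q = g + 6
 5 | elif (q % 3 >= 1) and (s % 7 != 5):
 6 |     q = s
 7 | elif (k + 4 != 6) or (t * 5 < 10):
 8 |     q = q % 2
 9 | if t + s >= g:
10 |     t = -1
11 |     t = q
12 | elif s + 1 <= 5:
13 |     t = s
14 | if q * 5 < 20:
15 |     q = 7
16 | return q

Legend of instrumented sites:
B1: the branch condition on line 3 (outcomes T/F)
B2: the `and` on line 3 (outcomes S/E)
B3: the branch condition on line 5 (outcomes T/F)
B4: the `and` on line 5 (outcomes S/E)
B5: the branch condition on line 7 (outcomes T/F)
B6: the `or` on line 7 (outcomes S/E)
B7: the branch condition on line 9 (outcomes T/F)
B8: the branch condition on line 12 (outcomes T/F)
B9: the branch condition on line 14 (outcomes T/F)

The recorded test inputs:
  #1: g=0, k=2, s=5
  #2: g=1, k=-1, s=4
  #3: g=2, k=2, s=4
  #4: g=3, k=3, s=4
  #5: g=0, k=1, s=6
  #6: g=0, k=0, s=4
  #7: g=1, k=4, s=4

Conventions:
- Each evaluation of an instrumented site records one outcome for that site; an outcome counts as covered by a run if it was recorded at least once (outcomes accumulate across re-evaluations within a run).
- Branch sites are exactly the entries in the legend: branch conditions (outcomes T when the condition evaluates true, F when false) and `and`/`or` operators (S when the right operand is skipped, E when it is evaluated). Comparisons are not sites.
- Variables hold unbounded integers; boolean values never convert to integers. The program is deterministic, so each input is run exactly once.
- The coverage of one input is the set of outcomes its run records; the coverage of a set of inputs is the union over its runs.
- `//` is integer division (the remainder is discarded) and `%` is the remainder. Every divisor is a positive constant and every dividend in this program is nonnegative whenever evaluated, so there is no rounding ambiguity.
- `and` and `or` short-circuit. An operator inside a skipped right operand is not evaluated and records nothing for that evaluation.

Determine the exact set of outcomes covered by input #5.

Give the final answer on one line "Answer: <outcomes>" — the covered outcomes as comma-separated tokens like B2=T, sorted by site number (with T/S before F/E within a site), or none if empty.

Simulating input #5 (g=0, k=1, s=6) step by step:
  B2->E, B1->F, B4->S, B3->F, B6->S, B5->T, B7->T, B9->T
deduplicating events, the covered set is: B1=F, B2=E, B3=F, B4=S, B5=T, B6=S, B7=T, B9=T

Answer: B1=F, B2=E, B3=F, B4=S, B5=T, B6=S, B7=T, B9=T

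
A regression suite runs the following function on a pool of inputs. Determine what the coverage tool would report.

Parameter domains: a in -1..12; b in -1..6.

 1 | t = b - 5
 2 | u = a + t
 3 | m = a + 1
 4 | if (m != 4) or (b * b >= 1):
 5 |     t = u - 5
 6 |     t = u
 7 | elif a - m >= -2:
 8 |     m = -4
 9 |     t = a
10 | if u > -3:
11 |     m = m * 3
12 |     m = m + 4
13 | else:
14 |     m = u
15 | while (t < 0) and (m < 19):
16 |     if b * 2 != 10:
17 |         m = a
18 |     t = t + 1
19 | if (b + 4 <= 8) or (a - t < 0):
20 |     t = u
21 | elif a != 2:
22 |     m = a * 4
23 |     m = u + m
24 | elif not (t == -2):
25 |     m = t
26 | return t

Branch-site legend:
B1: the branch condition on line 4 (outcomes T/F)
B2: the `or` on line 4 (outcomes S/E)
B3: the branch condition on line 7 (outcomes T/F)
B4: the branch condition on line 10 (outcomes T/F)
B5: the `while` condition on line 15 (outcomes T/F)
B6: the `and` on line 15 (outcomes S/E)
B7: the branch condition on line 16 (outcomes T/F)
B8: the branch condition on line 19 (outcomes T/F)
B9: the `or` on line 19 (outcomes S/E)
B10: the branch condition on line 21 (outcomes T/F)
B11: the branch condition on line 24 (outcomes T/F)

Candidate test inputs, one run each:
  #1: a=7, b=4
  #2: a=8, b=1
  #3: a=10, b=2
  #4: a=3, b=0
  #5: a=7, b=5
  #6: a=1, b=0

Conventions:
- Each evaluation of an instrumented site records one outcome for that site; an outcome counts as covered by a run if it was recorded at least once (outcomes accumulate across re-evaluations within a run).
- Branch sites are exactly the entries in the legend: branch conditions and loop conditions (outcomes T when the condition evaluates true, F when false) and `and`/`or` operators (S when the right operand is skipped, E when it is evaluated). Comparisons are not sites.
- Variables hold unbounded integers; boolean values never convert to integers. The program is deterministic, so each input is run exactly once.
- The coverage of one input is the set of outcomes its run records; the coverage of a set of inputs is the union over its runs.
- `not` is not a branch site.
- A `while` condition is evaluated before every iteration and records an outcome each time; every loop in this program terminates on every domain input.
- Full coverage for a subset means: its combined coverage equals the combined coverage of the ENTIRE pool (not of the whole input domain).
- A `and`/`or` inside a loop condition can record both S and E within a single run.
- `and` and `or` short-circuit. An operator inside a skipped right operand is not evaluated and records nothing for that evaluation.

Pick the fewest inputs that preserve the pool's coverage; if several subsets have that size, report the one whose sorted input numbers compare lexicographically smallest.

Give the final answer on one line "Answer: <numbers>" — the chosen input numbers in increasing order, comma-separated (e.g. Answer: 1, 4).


run #1 (a=7, b=4) runs B2->S, B1->T, B4->T, B6->S, B5->F, B9->S, B8->T; records B1=T, B2=S, B4=T, B5=F, B6=S, B8=T, B9=S
run #2 (a=8, b=1) runs B2->S, B1->T, B4->T, B6->S, B5->F, B9->S, B8->T; records B1=T, B2=S, B4=T, B5=F, B6=S, B8=T, B9=S
run #3 (a=10, b=2) runs B2->S, B1->T, B4->T, B6->S, B5->F, B9->S, B8->T; records B1=T, B2=S, B4=T, B5=F, B6=S, B8=T, B9=S
run #4 (a=3, b=0) runs B2->E, B1->F, B3->T, B4->T, B6->S, B5->F, B9->S, B8->T; records B1=F, B2=E, B3=T, B4=T, B5=F, B6=S, B8=T, B9=S
run #5 (a=7, b=5) runs B2->S, B1->T, B4->T, B6->S, B5->F, B9->E, B8->F, B10->T; records B1=T, B2=S, B4=T, B5=F, B6=S, B8=F, B9=E, B10=T
run #6 (a=1, b=0) runs B2->S, B1->T, B4->F, B6->E, B5->T, B7->T, B6->E, B5->T, B7->T, B6->E, B5->T, B7->T, B6->E, B5->T, ...; records B1=T, B2=S, B4=F, B5=T, B5=F, B6=S, B6=E, B7=T, B8=T, B9=S
pool-wide coverage (17 outcomes): B1=T, B1=F, B2=S, B2=E, B3=T, B4=T, B4=F, B5=T, B5=F, B6=S, B6=E, B7=T, B8=T, B8=F, B9=S, B9=E, B10=T
size 1 is not enough: best union over all size-1 subsets is 10/17
size 2 is not enough: best union over all size-2 subsets is 14/17
size 3: inputs {4, 5, 6} cover all 17 outcomes, and no lexicographically smaller subset of this size does
Answer: 4, 5, 6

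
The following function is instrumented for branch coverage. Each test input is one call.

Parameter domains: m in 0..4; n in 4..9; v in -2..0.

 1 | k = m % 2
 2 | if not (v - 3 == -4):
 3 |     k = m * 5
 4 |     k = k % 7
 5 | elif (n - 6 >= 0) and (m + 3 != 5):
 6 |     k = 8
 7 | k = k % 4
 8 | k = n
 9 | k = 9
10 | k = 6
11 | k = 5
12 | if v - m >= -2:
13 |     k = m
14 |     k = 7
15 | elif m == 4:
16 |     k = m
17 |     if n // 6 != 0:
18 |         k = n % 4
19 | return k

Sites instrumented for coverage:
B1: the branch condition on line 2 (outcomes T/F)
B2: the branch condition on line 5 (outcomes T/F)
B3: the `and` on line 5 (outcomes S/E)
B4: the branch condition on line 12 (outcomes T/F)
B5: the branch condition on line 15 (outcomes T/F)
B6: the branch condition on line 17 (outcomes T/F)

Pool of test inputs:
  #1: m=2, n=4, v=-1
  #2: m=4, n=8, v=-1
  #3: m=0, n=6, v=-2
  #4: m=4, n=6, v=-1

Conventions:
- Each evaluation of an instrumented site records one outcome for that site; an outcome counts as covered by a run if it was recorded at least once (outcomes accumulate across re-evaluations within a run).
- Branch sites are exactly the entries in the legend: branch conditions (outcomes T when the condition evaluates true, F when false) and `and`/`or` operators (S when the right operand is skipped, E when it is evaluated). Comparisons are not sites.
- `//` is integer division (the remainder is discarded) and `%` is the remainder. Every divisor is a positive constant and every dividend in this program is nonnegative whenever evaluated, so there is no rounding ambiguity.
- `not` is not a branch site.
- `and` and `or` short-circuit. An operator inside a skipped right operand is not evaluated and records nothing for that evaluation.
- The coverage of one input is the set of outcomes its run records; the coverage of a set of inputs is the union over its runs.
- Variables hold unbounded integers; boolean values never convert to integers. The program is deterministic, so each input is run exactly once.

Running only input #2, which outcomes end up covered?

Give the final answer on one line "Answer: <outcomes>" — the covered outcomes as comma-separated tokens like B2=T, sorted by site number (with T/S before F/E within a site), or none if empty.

Event log for input #2 (m=4, n=8, v=-1):
  B1->F, B3->E, B2->T, B4->F, B5->T, B6->T
as a set, this run covers: B1=F, B2=T, B3=E, B4=F, B5=T, B6=T

Answer: B1=F, B2=T, B3=E, B4=F, B5=T, B6=T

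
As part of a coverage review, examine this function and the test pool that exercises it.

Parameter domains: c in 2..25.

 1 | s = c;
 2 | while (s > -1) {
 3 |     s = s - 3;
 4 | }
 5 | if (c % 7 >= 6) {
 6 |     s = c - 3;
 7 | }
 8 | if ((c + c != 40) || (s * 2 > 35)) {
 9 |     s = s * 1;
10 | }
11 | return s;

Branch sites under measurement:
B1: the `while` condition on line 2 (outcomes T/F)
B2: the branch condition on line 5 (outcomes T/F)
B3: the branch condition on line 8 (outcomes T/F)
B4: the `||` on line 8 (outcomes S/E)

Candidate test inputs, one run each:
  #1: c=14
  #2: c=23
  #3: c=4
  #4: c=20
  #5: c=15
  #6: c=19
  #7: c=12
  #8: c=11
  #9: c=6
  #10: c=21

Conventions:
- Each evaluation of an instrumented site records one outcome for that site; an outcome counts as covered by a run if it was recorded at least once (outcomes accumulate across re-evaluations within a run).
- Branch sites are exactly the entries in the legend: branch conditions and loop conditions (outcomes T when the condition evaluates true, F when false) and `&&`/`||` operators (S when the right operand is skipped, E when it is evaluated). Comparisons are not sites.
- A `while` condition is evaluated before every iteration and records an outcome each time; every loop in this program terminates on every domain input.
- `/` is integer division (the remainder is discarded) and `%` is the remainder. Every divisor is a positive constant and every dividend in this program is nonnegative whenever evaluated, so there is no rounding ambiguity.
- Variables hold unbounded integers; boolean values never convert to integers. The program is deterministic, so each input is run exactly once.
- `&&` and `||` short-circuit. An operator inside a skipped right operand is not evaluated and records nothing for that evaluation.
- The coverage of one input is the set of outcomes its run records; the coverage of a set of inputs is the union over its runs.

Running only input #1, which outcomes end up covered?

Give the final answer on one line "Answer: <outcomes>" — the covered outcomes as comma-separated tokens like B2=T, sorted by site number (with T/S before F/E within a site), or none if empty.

Running input #1 (c=14), event by event:
  B1->T, B1->T, B1->T, B1->T, B1->T, B1->F, B2->F, B4->S, B3->T
as a set, this run covers: B1=T, B1=F, B2=F, B3=T, B4=S

Answer: B1=T, B1=F, B2=F, B3=T, B4=S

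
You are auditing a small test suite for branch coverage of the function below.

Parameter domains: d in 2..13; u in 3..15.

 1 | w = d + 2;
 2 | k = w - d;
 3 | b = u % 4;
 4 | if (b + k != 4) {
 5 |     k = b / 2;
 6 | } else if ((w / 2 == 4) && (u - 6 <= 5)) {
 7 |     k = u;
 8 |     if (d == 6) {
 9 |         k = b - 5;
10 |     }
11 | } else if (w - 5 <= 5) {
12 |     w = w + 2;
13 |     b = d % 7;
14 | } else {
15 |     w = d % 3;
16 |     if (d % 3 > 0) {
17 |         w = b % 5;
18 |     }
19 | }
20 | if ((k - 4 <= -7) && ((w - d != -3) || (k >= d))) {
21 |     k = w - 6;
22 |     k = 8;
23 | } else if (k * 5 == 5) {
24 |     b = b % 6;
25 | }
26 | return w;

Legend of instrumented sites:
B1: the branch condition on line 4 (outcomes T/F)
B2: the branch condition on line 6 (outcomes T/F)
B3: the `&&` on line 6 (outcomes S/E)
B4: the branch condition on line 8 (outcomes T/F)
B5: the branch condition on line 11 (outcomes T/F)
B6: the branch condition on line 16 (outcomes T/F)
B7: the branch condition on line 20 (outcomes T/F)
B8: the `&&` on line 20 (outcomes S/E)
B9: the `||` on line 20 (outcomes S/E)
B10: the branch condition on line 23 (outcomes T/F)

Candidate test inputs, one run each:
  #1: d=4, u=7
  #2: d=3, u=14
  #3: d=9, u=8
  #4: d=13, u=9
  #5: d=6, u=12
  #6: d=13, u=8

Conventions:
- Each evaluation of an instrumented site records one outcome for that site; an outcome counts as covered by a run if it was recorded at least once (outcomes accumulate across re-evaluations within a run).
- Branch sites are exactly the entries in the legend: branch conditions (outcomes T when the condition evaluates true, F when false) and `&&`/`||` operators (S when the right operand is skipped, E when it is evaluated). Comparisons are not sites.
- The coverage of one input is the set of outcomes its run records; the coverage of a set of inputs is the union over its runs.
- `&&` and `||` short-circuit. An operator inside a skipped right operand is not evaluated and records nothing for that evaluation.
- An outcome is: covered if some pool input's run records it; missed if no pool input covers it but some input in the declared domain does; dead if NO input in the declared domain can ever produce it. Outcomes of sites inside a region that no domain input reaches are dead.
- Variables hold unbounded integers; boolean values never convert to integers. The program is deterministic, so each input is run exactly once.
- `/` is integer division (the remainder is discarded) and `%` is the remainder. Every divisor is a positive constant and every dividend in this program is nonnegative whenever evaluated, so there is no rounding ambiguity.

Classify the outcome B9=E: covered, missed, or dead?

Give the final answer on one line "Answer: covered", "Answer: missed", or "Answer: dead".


no pool input records B9=E
checking all 156 inputs in the declared domain: B9=E is never recorded -> dead
Answer: dead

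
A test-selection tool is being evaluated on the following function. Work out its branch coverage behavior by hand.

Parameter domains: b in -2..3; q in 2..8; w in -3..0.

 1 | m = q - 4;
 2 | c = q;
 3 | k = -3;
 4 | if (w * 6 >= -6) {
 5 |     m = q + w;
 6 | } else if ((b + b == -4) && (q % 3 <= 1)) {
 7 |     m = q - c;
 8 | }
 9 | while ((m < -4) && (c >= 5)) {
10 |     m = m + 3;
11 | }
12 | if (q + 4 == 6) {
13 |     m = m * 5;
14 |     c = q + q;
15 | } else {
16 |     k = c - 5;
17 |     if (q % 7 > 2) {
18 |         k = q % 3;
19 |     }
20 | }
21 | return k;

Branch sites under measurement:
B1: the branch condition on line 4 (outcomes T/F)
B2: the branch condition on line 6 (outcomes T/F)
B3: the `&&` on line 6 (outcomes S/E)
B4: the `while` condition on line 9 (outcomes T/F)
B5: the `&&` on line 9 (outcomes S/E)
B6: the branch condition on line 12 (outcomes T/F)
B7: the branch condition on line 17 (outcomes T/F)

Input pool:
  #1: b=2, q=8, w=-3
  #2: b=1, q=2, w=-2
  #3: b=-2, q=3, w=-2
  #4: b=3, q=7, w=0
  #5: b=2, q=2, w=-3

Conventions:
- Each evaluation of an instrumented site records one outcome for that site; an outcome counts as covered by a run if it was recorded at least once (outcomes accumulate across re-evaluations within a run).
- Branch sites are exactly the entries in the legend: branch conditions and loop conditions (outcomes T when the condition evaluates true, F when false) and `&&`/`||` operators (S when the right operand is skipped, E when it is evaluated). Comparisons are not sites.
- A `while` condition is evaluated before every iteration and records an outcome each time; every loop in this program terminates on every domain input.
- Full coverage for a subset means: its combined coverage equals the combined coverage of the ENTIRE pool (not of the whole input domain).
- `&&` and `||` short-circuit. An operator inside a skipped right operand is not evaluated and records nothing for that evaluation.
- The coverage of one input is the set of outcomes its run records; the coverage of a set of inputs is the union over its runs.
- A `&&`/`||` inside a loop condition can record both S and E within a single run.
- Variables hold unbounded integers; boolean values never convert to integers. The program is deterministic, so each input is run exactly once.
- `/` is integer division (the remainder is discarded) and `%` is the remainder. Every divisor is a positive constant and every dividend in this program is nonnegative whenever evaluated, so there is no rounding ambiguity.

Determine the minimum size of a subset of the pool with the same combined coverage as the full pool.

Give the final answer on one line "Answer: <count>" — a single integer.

input #1, b=2, q=8, w=-3: outcomes B1=F, B2=F, B3=S, B4=F, B5=S, B6=F, B7=F
input #2, b=1, q=2, w=-2: outcomes B1=F, B2=F, B3=S, B4=F, B5=S, B6=T
input #3, b=-2, q=3, w=-2: outcomes B1=F, B2=T, B3=E, B4=F, B5=S, B6=F, B7=T
input #4, b=3, q=7, w=0: outcomes B1=T, B4=F, B5=S, B6=F, B7=F
input #5, b=2, q=2, w=-3: outcomes B1=F, B2=F, B3=S, B4=F, B5=S, B6=T
union over all inputs: B1=T, B1=F, B2=T, B2=F, B3=S, B3=E, B4=F, B5=S, B6=T, B6=F, B7=T, B7=F (12 outcomes)
size 1 is not enough: best union over all size-1 subsets is 7/12
size 2 is not enough: best union over all size-2 subsets is 10/12
size 3: inputs {2, 3, 4} cover all 12 outcomes, and no lexicographically smaller subset of this size does

Answer: 3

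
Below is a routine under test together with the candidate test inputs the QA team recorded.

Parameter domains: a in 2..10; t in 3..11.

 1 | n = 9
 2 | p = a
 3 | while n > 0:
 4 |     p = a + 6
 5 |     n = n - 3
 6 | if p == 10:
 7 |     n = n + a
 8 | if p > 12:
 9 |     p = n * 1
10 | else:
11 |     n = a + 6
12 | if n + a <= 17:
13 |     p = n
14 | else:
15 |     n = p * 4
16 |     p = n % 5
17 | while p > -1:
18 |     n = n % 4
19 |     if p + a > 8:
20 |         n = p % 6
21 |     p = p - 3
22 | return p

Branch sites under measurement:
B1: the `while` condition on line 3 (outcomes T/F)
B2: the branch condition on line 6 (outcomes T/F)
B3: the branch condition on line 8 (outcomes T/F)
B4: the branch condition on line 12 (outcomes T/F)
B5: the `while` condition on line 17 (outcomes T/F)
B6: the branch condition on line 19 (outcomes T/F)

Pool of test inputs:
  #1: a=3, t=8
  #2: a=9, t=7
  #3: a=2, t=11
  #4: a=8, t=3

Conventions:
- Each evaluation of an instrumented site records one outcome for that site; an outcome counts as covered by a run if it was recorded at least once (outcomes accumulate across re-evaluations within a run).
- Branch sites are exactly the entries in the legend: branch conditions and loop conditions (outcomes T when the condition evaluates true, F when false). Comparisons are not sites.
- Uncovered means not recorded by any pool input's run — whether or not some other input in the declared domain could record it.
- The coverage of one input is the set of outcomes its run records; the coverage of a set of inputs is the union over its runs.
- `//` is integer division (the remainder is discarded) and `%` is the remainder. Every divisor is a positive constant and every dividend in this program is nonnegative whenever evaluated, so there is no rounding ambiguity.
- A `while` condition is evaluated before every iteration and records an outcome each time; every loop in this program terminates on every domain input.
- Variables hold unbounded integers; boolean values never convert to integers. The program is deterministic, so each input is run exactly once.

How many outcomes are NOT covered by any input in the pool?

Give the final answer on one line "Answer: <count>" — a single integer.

run #1 (a=3, t=8) runs B1->T, B1->T, B1->T, B1->F, B2->F, B3->F, B4->T, B5->T, B6->T, B5->T, B6->T, B5->T, B6->F, B5->T, ...; records B1=T, B1=F, B2=F, B3=F, B4=T, B5=T, B5=F, B6=T, B6=F
run #2 (a=9, t=7) runs B1->T, B1->T, B1->T, B1->F, B2->F, B3->T, B4->T, B5->T, B6->T, B5->F; records B1=T, B1=F, B2=F, B3=T, B4=T, B5=T, B5=F, B6=T
run #3 (a=2, t=11) runs B1->T, B1->T, B1->T, B1->F, B2->F, B3->F, B4->T, B5->T, B6->T, B5->T, B6->F, B5->T, B6->F, B5->F; records B1=T, B1=F, B2=F, B3=F, B4=T, B5=T, B5=F, B6=T, B6=F
run #4 (a=8, t=3) runs B1->T, B1->T, B1->T, B1->F, B2->F, B3->T, B4->T, B5->T, B6->F, B5->F; records B1=T, B1=F, B2=F, B3=T, B4=T, B5=T, B5=F, B6=F
union over the pool: B1=T, B1=F, B2=F, B3=T, B3=F, B4=T, B5=T, B5=F, B6=T, B6=F
uncovered (2 of 12): B2=T, B4=F

Answer: 2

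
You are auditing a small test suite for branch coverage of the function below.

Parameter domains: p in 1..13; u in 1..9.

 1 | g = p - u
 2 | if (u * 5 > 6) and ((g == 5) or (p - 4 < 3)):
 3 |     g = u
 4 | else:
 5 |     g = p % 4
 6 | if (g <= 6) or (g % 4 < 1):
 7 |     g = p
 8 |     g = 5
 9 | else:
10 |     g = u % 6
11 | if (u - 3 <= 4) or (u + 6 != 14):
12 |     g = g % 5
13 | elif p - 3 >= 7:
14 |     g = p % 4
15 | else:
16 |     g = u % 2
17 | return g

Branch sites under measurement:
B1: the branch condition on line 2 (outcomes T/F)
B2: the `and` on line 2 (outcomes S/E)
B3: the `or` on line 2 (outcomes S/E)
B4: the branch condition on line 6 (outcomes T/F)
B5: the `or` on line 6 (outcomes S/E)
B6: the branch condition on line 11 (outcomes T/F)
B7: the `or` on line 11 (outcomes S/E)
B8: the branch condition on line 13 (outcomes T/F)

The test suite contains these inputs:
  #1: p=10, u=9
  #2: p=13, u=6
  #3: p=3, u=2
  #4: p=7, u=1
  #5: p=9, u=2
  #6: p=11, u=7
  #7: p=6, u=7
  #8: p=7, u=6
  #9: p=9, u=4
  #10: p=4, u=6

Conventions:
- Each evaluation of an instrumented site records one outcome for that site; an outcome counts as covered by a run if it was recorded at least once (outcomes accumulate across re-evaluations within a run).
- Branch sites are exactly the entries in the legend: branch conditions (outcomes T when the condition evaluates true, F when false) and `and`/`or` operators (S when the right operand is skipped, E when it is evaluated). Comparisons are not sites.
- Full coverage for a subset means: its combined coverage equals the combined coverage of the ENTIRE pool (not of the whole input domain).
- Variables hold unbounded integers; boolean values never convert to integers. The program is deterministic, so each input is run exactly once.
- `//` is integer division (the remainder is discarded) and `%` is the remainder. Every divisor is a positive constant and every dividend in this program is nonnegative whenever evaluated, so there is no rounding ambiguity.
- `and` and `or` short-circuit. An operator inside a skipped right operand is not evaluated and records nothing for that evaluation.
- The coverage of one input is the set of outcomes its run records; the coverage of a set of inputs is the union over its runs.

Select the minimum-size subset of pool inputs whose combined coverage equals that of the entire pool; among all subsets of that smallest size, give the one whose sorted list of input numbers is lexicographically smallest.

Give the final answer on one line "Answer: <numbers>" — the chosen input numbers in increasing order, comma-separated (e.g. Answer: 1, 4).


test 1 (p=10, u=9) hits B1=F, B2=E, B3=E, B4=T, B5=S, B6=T, B7=E
test 2 (p=13, u=6) hits B1=F, B2=E, B3=E, B4=T, B5=S, B6=T, B7=S
test 3 (p=3, u=2) hits B1=T, B2=E, B3=E, B4=T, B5=S, B6=T, B7=S
test 4 (p=7, u=1) hits B1=F, B2=S, B4=T, B5=S, B6=T, B7=S
test 5 (p=9, u=2) hits B1=F, B2=E, B3=E, B4=T, B5=S, B6=T, B7=S
test 6 (p=11, u=7) hits B1=F, B2=E, B3=E, B4=T, B5=S, B6=T, B7=S
test 7 (p=6, u=7) hits B1=T, B2=E, B3=E, B4=F, B5=E, B6=T, B7=S
test 8 (p=7, u=6) hits B1=F, B2=E, B3=E, B4=T, B5=S, B6=T, B7=S
test 9 (p=9, u=4) hits B1=T, B2=E, B3=S, B4=T, B5=S, B6=T, B7=S
test 10 (p=4, u=6) hits B1=T, B2=E, B3=E, B4=T, B5=S, B6=T, B7=S
the full pool covers 13 outcomes: B1=T, B1=F, B2=S, B2=E, B3=S, B3=E, B4=T, B4=F, B5=S, B5=E, B6=T, B7=S, B7=E
every size-1 subset falls short of the 13 outcomes (best: 7/13)
every size-2 subset falls short of the 13 outcomes (best: 11/13)
every size-3 subset falls short of the 13 outcomes (best: 12/13)
size 4: inputs {1, 4, 7, 9} cover all 13 outcomes, and no lexicographically smaller subset of this size does
Answer: 1, 4, 7, 9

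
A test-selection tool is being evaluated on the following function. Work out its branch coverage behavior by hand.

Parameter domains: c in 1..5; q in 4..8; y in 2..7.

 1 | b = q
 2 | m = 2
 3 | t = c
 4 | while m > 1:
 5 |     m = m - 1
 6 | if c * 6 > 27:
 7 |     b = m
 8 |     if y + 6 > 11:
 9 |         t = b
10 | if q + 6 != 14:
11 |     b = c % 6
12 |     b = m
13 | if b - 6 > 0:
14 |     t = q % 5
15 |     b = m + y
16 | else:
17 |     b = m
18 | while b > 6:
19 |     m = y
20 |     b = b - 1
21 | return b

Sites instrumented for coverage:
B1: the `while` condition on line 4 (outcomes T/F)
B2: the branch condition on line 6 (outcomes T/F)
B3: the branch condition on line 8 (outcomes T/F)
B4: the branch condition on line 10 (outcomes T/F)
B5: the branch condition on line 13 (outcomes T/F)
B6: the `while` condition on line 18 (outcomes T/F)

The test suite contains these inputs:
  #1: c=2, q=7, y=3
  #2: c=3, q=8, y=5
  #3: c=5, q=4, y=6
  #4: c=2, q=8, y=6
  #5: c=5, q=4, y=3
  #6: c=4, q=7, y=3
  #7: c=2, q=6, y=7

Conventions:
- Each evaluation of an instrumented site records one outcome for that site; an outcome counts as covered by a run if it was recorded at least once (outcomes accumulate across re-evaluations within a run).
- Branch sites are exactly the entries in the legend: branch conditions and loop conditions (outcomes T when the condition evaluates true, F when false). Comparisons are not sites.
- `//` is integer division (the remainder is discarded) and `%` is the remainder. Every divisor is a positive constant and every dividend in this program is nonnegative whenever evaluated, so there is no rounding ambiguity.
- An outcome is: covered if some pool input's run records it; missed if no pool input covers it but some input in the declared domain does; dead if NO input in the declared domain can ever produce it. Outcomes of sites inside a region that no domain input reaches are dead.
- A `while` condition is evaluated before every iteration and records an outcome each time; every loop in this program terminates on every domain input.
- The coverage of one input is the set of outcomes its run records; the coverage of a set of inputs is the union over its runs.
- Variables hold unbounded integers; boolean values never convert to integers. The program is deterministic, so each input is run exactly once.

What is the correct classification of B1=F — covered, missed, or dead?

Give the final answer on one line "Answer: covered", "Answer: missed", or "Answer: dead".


B1=F is recorded by pool input(s) 1, 2, 3, 4, 5, 6, 7 -> covered
Answer: covered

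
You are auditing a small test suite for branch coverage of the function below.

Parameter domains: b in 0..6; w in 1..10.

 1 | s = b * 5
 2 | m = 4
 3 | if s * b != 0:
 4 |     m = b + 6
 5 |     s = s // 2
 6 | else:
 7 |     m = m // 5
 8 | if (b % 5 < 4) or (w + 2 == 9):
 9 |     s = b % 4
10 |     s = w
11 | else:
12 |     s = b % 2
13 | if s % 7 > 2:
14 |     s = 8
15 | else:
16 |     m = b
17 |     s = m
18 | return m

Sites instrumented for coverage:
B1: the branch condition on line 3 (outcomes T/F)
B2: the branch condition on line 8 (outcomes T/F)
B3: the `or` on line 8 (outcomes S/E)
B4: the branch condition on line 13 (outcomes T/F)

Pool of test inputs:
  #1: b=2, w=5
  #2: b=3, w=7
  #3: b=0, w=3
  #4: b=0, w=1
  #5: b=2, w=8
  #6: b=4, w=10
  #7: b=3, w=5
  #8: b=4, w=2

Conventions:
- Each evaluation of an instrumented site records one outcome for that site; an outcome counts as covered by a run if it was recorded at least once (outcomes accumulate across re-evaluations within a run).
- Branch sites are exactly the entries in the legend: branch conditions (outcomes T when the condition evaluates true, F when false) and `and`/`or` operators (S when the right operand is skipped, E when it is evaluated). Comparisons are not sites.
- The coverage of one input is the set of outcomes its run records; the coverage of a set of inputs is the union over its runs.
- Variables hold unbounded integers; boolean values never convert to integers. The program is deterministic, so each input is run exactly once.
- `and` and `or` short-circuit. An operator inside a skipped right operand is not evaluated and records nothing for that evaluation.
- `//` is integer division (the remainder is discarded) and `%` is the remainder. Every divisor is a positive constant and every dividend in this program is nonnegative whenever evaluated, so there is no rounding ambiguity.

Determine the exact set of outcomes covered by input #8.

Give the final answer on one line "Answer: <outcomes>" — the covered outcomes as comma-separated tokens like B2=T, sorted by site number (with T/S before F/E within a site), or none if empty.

Event log for input #8 (b=4, w=2):
  B1->T, B3->E, B2->F, B4->F
distinct outcomes covered: B1=T, B2=F, B3=E, B4=F

Answer: B1=T, B2=F, B3=E, B4=F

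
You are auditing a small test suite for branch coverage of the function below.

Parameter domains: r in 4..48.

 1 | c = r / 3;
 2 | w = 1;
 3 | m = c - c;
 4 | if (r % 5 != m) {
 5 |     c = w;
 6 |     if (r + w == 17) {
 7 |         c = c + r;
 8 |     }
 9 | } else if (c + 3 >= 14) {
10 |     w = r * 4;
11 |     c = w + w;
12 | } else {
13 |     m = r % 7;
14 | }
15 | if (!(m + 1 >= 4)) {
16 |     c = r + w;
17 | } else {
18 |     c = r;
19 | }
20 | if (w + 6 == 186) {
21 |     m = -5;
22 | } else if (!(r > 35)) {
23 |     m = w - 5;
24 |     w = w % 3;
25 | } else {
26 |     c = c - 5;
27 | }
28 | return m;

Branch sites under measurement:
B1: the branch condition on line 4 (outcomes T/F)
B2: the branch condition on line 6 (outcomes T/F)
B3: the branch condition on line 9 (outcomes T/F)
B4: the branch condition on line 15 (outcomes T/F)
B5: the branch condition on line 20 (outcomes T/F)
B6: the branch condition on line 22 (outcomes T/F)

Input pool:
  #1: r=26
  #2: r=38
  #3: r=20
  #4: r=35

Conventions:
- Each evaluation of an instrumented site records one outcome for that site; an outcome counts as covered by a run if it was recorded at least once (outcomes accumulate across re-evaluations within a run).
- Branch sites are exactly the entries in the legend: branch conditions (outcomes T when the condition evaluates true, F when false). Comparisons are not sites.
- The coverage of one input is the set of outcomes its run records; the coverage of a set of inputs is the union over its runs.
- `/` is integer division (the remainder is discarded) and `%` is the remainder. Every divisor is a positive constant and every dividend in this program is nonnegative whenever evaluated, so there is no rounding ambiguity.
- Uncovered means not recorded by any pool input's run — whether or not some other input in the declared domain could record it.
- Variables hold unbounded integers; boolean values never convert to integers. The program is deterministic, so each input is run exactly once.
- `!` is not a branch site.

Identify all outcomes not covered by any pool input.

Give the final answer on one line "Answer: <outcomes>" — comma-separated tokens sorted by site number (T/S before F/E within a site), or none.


#1 (r=26) -> covered: B1=T, B2=F, B4=T, B5=F, B6=T
#2 (r=38) -> covered: B1=T, B2=F, B4=T, B5=F, B6=F
#3 (r=20) -> covered: B1=F, B3=F, B4=F, B5=F, B6=T
#4 (r=35) -> covered: B1=F, B3=T, B4=T, B5=F, B6=T
union over the pool: B1=T, B1=F, B2=F, B3=T, B3=F, B4=T, B4=F, B5=F, B6=T, B6=F
uncovered (2 of 12): B2=T, B5=T
Answer: B2=T, B5=T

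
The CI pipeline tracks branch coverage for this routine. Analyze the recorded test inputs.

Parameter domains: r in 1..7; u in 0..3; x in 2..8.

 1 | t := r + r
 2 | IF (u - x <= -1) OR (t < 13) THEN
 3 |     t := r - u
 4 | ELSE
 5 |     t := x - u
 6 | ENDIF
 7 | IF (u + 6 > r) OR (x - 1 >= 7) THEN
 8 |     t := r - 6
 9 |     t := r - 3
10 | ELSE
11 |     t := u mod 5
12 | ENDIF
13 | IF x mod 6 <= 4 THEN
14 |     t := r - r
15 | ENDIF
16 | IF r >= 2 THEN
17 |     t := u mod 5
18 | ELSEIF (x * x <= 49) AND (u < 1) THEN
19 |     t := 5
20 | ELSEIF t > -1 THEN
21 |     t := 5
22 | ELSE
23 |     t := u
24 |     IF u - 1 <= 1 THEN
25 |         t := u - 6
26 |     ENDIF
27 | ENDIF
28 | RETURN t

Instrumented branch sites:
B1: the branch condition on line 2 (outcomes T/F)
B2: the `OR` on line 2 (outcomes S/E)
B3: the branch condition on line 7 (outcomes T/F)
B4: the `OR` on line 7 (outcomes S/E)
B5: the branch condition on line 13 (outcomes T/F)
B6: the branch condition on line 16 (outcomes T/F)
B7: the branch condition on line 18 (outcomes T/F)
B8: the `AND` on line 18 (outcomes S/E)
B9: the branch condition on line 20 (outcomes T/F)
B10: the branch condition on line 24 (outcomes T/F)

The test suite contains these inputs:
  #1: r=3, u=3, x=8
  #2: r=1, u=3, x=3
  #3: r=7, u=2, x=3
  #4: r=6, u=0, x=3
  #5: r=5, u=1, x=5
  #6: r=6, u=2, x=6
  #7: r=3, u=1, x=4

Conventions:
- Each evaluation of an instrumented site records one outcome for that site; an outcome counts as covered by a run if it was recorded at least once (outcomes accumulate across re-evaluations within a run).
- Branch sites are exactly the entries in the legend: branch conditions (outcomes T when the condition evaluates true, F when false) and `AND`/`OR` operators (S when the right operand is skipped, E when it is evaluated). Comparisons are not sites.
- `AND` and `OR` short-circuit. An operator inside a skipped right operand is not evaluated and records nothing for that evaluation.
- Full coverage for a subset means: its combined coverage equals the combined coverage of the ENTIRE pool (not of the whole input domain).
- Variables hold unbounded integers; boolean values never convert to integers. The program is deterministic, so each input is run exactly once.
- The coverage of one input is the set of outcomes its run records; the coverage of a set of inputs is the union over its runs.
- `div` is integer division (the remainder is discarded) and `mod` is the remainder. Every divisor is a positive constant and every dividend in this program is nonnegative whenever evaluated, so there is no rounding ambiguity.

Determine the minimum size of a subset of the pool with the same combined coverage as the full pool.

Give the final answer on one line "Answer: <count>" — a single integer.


input #1 (r=3, u=3, x=8): covers B1=T, B2=S, B3=T, B4=S, B5=T, B6=T
input #2 (r=1, u=3, x=3): covers B1=T, B2=E, B3=T, B4=S, B5=T, B6=F, B7=F, B8=E, B9=T
input #3 (r=7, u=2, x=3): covers B1=T, B2=S, B3=T, B4=S, B5=T, B6=T
input #4 (r=6, u=0, x=3): covers B1=T, B2=S, B3=F, B4=E, B5=T, B6=T
input #5 (r=5, u=1, x=5): covers B1=T, B2=S, B3=T, B4=S, B5=F, B6=T
input #6 (r=6, u=2, x=6): covers B1=T, B2=S, B3=T, B4=S, B5=T, B6=T
input #7 (r=3, u=1, x=4): covers B1=T, B2=S, B3=T, B4=S, B5=T, B6=T
the full pool covers 14 outcomes: B1=T, B2=S, B2=E, B3=T, B3=F, B4=S, B4=E, B5=T, B5=F, B6=T, B6=F, B7=F, B8=E, B9=T
checked all size-1 subsets: none covers 14 outcomes (max 9/14)
checked all size-2 subsets: none covers 14 outcomes (max 13/14)
inputs {2, 4, 5} (size 3) cover everything; no size-3 subset with a lexicographically smaller index list covers all 14
Answer: 3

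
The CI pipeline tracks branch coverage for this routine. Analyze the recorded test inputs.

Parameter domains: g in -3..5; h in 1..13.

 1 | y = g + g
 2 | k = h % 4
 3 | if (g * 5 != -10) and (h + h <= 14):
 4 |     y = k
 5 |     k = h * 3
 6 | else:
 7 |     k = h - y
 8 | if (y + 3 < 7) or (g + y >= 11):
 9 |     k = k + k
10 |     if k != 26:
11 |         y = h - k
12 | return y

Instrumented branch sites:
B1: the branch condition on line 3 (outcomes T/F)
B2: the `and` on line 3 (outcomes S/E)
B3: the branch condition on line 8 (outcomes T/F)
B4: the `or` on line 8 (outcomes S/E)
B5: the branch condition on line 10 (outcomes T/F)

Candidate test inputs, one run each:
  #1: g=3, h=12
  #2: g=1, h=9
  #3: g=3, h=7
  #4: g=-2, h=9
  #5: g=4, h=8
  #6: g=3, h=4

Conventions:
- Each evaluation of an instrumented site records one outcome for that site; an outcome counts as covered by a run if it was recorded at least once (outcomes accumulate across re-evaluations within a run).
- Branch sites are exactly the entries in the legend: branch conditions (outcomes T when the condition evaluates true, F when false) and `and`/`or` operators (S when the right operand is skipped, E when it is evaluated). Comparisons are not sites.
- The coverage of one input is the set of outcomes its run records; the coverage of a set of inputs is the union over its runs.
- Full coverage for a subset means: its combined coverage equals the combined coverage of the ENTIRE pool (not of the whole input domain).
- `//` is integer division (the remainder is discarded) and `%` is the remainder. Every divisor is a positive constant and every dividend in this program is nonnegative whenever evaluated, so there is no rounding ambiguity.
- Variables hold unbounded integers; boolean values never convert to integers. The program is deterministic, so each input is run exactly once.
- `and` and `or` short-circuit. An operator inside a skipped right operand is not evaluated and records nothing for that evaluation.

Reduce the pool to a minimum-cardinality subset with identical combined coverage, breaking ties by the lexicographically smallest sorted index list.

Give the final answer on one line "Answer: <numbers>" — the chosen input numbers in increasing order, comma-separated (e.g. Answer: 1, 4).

run #1 (g=3, h=12) runs B2->E, B1->F, B4->E, B3->F; records B1=F, B2=E, B3=F, B4=E
run #2 (g=1, h=9) runs B2->E, B1->F, B4->S, B3->T, B5->T; records B1=F, B2=E, B3=T, B4=S, B5=T
run #3 (g=3, h=7) runs B2->E, B1->T, B4->S, B3->T, B5->T; records B1=T, B2=E, B3=T, B4=S, B5=T
run #4 (g=-2, h=9) runs B2->S, B1->F, B4->S, B3->T, B5->F; records B1=F, B2=S, B3=T, B4=S, B5=F
run #5 (g=4, h=8) runs B2->E, B1->F, B4->E, B3->T, B5->T; records B1=F, B2=E, B3=T, B4=E, B5=T
run #6 (g=3, h=4) runs B2->E, B1->T, B4->S, B3->T, B5->T; records B1=T, B2=E, B3=T, B4=S, B5=T
the full pool covers 10 outcomes: B1=T, B1=F, B2=S, B2=E, B3=T, B3=F, B4=S, B4=E, B5=T, B5=F
size 1 is not enough: best union over all size-1 subsets is 5/10
size 2 is not enough: best union over all size-2 subsets is 8/10
inputs {1, 3, 4} (size 3) cover everything; no size-3 subset with a lexicographically smaller index list covers all 10

Answer: 1, 3, 4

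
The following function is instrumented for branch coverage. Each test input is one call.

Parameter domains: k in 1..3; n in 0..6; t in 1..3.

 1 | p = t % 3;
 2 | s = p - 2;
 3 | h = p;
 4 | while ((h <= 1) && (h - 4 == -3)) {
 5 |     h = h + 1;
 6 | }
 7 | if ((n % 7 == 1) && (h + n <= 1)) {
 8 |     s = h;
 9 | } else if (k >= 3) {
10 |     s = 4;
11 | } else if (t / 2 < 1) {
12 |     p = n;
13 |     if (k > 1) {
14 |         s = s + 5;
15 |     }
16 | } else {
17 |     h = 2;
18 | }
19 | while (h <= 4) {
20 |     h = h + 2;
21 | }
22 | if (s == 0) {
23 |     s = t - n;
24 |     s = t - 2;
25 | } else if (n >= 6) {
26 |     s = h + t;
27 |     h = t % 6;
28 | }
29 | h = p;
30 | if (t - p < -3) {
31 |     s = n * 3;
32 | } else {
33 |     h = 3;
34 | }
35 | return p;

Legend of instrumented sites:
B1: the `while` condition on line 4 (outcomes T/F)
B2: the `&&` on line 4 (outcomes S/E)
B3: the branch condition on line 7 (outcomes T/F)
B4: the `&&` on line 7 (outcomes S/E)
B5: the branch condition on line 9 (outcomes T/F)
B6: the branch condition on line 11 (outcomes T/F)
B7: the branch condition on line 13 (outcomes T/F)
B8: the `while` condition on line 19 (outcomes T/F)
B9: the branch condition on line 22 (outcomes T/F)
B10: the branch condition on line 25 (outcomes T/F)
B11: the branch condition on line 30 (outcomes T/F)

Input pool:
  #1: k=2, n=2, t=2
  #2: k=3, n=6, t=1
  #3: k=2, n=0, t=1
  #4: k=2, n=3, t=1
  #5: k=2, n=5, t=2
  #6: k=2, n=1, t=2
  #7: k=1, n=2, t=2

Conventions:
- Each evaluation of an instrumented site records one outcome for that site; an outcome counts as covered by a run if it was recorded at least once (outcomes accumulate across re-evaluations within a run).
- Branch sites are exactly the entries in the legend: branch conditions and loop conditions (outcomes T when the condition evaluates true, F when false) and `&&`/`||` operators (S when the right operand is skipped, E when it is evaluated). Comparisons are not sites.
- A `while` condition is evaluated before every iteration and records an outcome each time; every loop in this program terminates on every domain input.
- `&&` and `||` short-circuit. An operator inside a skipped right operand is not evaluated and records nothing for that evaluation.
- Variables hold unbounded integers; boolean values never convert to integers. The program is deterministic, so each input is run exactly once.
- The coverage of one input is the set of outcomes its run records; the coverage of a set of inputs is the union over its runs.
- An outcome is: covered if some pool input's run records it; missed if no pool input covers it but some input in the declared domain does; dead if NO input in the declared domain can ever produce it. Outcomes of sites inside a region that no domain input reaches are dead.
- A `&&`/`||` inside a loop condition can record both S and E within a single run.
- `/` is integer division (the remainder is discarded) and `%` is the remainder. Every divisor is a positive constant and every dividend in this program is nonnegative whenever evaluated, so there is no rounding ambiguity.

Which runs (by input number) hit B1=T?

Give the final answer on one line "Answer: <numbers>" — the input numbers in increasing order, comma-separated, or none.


input #1 (k=2, n=2, t=2): does not produce B1=T
input #2 (k=3, n=6, t=1): produces B1=T
input #3 (k=2, n=0, t=1): produces B1=T
input #4 (k=2, n=3, t=1): produces B1=T
input #5 (k=2, n=5, t=2): does not produce B1=T
input #6 (k=2, n=1, t=2): does not produce B1=T
input #7 (k=1, n=2, t=2): does not produce B1=T
Answer: 2, 3, 4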